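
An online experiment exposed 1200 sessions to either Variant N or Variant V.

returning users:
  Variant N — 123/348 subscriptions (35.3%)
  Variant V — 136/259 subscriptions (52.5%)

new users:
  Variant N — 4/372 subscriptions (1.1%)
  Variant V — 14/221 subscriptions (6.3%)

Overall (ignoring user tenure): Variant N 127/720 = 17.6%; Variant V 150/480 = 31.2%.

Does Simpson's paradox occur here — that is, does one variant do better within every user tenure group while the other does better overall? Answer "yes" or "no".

Within each user tenure level (returning users 35.3% vs 52.5%; new users 1.1% vs 6.3%), Variant V has the higher rate every time. Pooled: 17.6% vs 31.2% — Variant V has the higher rate overall. They agree.

no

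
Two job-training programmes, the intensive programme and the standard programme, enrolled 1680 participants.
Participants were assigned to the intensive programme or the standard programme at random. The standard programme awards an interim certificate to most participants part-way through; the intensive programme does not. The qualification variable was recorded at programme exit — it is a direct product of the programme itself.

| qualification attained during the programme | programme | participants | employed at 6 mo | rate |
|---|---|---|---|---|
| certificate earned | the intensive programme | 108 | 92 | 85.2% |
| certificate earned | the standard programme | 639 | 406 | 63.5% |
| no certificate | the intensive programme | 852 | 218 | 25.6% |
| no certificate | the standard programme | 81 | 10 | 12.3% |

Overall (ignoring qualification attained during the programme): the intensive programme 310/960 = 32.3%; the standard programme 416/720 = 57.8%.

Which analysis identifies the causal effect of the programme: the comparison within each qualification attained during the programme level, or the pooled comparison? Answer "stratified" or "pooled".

pooled

Qualification attained during the programme is recorded after the programme and is itself shifted by it — it sits on the causal path from programme to outcome. Conditioning on a mediator would strip out part of the effect we want; the pooled comparison gives the total causal effect.
Pooled: the intensive programme 32.3% vs the standard programme 57.8%; the standard programme is higher overall.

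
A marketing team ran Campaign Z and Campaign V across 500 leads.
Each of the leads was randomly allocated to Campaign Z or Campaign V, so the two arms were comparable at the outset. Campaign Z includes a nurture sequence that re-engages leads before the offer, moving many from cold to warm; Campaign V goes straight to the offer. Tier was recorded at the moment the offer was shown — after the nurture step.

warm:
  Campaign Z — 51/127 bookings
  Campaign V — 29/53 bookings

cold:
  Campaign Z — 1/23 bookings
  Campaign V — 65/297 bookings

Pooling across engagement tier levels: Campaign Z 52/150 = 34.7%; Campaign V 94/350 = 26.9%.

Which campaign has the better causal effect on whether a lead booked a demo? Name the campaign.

Campaign Z

Engagement tier is downstream of the campaign. One should not condition on a consequence of treatment, so the overall rates are the right comparison.
Pooled: Campaign Z 34.7% vs Campaign V 26.9%; Campaign Z is higher overall.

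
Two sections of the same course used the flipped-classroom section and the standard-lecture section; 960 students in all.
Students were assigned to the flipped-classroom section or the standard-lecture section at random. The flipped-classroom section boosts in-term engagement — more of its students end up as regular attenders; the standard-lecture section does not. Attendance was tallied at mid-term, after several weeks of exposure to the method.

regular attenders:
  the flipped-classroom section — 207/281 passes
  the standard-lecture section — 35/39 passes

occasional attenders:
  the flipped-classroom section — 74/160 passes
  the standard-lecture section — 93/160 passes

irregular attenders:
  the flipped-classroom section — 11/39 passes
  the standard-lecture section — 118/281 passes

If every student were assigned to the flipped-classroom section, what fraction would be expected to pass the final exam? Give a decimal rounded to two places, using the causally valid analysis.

0.61

Mid-term attendance is recorded after the teaching method and is itself shifted by it — it sits on the causal path from teaching method to outcome. Conditioning on a mediator would strip out part of the effect we want; the pooled comparison gives the total causal effect.
So P(outcome | do(the flipped-classroom section)) is just the pooled rate for the flipped-classroom section: 292/480 = 0.608.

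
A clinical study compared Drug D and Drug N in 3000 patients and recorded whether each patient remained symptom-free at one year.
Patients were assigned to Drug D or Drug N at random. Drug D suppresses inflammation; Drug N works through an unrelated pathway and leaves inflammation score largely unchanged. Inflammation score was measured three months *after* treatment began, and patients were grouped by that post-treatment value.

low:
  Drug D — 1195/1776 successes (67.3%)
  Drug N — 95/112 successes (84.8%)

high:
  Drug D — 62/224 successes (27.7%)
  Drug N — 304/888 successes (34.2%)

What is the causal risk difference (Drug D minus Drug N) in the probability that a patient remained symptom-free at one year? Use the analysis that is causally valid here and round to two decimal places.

+0.23

The inflammation score-specific comparison favours Drug N throughout, but the pooled figures favour Drug D. The question is whether to condition on inflammation score.
Inflammation score is recorded after the drug and is itself shifted by it — it sits on the causal path from drug to outcome. Conditioning on a mediator would strip out part of the effect we want; the pooled comparison gives the total causal effect.
The causal difference is the pooled difference: 0.628 − 0.399 = +0.230.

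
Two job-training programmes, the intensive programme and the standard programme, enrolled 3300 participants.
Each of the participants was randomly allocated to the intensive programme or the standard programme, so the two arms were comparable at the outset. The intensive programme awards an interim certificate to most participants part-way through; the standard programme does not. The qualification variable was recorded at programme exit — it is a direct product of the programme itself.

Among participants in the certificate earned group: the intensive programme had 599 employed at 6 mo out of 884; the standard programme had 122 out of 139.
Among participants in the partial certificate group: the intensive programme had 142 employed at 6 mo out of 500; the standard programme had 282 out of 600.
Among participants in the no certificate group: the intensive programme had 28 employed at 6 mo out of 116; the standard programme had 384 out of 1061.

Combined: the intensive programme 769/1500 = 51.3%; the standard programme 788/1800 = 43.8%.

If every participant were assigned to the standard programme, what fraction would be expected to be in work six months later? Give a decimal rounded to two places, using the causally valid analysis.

0.44

Stratifying would compare programmes among participants the programmes themselves sorted into qualification attained during the programme groups — a form of selection on an intermediate. The unconditioned pooled rates give the total causal effect.
So P(outcome | do(the standard programme)) is just the pooled rate for the standard programme: 788/1800 = 0.438.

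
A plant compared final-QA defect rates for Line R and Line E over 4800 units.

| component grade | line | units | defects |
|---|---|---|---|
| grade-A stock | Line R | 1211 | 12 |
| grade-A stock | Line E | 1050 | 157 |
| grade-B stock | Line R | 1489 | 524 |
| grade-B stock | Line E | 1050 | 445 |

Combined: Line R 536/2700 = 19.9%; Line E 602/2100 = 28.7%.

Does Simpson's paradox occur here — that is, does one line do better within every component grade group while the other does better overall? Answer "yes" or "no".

Within each component grade level (grade-A stock 1.0% vs 15.0%; grade-B stock 35.2% vs 42.4%), Line R has the lower rate every time. Pooled: 19.9% vs 28.7% — Line R has the lower rate overall. They agree.

no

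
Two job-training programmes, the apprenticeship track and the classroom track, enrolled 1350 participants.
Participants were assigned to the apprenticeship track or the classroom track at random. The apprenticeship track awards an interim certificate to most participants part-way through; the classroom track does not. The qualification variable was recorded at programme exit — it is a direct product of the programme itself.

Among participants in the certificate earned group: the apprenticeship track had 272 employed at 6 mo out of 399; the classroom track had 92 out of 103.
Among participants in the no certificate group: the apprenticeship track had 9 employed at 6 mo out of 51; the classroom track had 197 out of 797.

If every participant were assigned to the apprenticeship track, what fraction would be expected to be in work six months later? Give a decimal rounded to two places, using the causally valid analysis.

0.62

Because the programme influences qualification attained during the programme, qualification attained during the programme is a post-treatment mediator, not a confounder. Stratifying on it would bias the estimate; the causal effect is the crude pooled difference.
So P(outcome | do(the apprenticeship track)) is just the pooled rate for the apprenticeship track: 281/450 = 0.624.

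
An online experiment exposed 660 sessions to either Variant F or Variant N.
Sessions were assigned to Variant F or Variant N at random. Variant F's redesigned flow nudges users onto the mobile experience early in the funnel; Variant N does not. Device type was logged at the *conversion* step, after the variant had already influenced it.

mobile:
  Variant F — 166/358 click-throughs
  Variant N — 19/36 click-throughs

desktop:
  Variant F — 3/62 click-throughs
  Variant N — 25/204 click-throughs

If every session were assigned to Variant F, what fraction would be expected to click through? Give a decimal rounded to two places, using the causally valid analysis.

The stratified and pooled comparisons disagree (Variant N wins within each device type; Variant F wins overall), so the answer turns on the causal role of device type.
Device type is recorded after the variant and is itself shifted by it — it sits on the causal path from variant to outcome. Conditioning on a mediator would strip out part of the effect we want; the pooled comparison gives the total causal effect.
So P(outcome | do(Variant F)) is just the pooled rate for Variant F: 169/420 = 0.402.

0.40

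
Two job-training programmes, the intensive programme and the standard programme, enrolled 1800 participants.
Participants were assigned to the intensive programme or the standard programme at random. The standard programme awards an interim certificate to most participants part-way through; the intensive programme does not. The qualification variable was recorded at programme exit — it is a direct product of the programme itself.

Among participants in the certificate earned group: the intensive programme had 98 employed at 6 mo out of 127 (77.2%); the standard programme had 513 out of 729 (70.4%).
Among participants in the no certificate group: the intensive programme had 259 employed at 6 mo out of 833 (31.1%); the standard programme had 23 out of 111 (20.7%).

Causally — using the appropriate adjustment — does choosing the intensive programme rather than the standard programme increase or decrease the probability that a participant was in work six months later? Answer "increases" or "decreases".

decreases

Stratifying would compare programmes among participants the programmes themselves sorted into qualification attained during the programme groups — a form of selection on an intermediate. The unconditioned pooled rates give the total causal effect.
Pooled: the intensive programme 37.2% vs the standard programme 63.8%; the standard programme is higher overall.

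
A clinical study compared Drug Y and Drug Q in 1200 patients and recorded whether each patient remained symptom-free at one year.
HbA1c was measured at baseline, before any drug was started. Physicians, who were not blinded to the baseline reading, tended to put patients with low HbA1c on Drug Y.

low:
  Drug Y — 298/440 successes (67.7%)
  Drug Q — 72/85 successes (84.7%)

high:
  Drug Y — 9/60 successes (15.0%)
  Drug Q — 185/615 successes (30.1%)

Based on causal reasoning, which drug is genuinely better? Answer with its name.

Drug Q

The stratified and pooled comparisons disagree (Drug Q wins within each HbA1c; Drug Y wins overall), so the answer turns on the causal role of HbA1c.
Here HbA1c is a common cause — it drives both which drug a case falls under and the outcome. The crude comparison mixes populations; the stratum-specific rates are the causally relevant ones.
Within each level — low: 67.7% vs 84.7%; high: 15.0% vs 30.1% — Drug Q is higher every time.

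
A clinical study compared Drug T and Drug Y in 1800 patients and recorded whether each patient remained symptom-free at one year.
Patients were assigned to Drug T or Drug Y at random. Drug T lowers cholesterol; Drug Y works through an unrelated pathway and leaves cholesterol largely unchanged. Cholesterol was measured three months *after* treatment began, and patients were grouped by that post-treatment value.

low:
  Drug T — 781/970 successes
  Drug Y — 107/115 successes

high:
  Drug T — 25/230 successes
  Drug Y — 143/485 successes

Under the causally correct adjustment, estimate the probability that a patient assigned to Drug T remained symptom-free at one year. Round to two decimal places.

Cholesterol is downstream of the drug. One should not condition on a consequence of treatment, so the overall rates are the right comparison.
So P(outcome | do(Drug T)) is just the pooled rate for Drug T: 806/1200 = 0.672.

0.67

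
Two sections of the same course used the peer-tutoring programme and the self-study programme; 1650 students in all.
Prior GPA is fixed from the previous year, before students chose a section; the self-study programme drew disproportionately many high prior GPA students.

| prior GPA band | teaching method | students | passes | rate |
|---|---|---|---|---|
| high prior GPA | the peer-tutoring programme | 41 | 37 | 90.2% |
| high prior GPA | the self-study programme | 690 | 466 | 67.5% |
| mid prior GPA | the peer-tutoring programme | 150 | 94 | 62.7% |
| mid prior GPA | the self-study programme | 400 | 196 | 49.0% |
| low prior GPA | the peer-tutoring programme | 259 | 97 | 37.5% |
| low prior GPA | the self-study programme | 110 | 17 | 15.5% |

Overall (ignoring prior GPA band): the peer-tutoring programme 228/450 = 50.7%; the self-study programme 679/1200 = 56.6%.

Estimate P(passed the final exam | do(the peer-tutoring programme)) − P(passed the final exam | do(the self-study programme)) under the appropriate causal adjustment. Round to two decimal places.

the peer-tutoring programme is higher inside every prior GPA band stratum but the self-study programme is higher in aggregate. Whether to stratify depends on how prior GPA band relates to the teaching method.
Since prior GPA band is a pre-existing factor (not a product of the teaching method) and it affects the outcome on its own, it is a confounder. The stratified rates, not the pooled rate, identify the causal effect.
Adjusting over the population distribution of prior GPA band: 0.443·(0.902−0.675) + 0.333·(0.627−0.490) + 0.224·(0.375−0.155) = +0.195.

+0.20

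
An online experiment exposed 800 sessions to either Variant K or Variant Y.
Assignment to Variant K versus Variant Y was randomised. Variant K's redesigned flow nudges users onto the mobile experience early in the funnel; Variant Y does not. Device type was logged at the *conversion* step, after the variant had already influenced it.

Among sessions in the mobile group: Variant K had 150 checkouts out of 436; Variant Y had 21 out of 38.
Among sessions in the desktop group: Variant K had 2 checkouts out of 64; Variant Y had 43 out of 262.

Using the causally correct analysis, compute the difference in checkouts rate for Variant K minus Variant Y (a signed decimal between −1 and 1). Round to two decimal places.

+0.09

Because the variant influences device type, device type is a post-treatment mediator, not a confounder. Stratifying on it would bias the estimate; the causal effect is the crude pooled difference.
The causal difference is the pooled difference: 0.304 − 0.213 = +0.091.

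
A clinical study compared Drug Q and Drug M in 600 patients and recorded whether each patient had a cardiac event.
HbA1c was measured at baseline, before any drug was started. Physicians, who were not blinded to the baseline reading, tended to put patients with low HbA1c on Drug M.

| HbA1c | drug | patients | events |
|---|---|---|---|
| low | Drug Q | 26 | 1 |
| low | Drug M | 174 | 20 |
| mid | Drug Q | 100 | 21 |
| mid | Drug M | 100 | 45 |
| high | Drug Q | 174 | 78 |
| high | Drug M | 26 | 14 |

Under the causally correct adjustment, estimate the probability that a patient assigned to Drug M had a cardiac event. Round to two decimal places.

0.37

Nothing the drug does changes HbA1c; the imbalance is an allocation artefact. With HbA1c also predicting the outcome, the pooled figure is confounded, and the within-stratum comparison is the causal one.
Standardising Drug M to the population HbA1c mix: 0.333·20/174 + 0.333·45/100 + 0.333·14/26 = 0.368.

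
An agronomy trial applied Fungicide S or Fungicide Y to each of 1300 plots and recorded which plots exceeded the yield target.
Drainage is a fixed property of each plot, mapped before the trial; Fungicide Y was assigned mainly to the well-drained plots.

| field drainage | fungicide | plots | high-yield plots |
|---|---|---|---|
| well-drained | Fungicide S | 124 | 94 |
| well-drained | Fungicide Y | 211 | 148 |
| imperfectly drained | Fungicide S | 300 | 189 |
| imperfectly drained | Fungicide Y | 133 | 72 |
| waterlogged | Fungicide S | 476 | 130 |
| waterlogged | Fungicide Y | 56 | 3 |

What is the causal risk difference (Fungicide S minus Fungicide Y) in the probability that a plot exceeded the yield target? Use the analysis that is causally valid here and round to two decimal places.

Fungicide S is higher inside every field drainage stratum but Fungicide Y is higher in aggregate. Whether to stratify depends on how field drainage relates to the fungicide.
Here field drainage is a common cause — it drives both which fungicide a case falls under and the outcome. The crude comparison mixes populations; the stratum-specific rates are the causally relevant ones.
Adjusting over the population distribution of field drainage: 0.258·(0.758−0.701) + 0.333·(0.630−0.541) + 0.409·(0.273−0.054) = +0.134.

+0.13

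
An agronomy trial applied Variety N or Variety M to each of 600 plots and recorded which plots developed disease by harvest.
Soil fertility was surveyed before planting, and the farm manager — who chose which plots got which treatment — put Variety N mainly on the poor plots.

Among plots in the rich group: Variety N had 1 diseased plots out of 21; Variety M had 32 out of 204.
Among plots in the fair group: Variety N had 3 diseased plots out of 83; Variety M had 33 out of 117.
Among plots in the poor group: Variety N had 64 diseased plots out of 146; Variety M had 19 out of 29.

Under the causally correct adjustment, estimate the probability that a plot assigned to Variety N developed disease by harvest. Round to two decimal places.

Soil fertility satisfies the back-door criterion: it is not a descendant of the variety, and it blocks the spurious path from variety to outcome. Adjusting for it (i.e., using the within-soil fertility rates) gives the causal effect.
Standardising Variety N to the population soil fertility mix: 0.375·1/21 + 0.333·3/83 + 0.292·64/146 = 0.158.

0.16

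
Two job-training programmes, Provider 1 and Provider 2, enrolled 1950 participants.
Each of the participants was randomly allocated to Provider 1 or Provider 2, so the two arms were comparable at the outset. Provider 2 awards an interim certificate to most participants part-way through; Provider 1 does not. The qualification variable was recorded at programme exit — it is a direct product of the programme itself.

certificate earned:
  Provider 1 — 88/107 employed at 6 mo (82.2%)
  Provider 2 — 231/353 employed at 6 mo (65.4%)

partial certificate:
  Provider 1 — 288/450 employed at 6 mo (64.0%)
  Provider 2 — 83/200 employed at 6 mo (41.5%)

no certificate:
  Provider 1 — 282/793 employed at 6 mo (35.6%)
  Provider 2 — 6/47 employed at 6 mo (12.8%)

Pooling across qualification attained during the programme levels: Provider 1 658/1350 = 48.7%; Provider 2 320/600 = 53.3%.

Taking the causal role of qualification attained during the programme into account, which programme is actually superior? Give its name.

Provider 2

The stratified and pooled comparisons disagree (Provider 1 wins within each qualification attained during the programme; Provider 2 wins overall), so the answer turns on the causal role of qualification attained during the programme.
Stratifying would compare programmes among participants the programmes themselves sorted into qualification attained during the programme groups — a form of selection on an intermediate. The unconditioned pooled rates give the total causal effect.
Pooled: Provider 1 48.7% vs Provider 2 53.3%; Provider 2 is higher overall.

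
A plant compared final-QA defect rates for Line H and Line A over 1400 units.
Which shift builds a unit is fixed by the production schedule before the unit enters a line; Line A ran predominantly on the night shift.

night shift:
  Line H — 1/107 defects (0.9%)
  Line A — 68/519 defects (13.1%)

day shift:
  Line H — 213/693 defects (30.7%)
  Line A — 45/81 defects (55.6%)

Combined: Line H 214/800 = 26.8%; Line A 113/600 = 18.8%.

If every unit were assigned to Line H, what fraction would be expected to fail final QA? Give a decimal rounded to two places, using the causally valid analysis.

0.17

Line H is lower inside every shift stratum but Line A is lower in aggregate. Whether to stratify depends on how shift relates to the line.
Shift satisfies the back-door criterion: it is not a descendant of the line, and it blocks the spurious path from line to outcome. Adjusting for it (i.e., using the within-shift rates) gives the causal effect.
Standardising Line H to the population shift mix: 0.447·1/107 + 0.553·213/693 = 0.174.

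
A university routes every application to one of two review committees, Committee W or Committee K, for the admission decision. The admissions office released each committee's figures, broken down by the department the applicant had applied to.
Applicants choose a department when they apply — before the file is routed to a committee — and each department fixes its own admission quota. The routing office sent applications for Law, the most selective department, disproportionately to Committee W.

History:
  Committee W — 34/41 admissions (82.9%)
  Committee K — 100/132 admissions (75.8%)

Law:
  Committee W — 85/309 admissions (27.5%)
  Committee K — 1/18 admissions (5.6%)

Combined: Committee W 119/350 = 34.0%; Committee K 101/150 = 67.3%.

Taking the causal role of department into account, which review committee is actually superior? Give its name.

Committee W

Since department is a pre-existing factor (not a product of the review committee) and it affects the outcome on its own, it is a confounder. The stratified rates, not the pooled rate, identify the causal effect.
Within each level — History: 82.9% vs 75.8%; Law: 27.5% vs 5.6% — Committee W is higher every time.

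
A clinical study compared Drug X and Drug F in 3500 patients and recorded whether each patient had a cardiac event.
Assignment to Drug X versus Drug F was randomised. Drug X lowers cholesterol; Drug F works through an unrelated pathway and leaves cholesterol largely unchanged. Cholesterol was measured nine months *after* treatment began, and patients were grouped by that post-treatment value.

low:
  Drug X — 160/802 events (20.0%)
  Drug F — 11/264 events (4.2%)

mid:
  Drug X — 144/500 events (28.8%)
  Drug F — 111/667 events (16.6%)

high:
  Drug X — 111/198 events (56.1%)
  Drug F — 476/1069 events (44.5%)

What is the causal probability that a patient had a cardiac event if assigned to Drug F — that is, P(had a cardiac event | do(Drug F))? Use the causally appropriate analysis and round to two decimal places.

The distribution of cholesterol is itself part of what the drug does — it is an intermediate outcome. Holding it fixed would remove that part of the effect; the total effect is the pooled difference.
So P(outcome | do(Drug F)) is just the pooled rate for Drug F: 598/2000 = 0.299.

0.30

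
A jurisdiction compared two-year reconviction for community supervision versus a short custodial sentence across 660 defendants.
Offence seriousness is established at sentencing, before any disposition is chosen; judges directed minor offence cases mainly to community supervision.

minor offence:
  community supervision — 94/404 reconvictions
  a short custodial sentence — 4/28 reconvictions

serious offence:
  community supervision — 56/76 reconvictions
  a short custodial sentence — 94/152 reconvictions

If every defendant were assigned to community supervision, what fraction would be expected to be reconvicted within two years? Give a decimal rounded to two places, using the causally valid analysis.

0.41

a short custodial sentence is lower inside every offence seriousness stratum but community supervision is lower in aggregate. Whether to stratify depends on how offence seriousness relates to the disposition.
Nothing the disposition does changes offence seriousness; the imbalance is an allocation artefact. With offence seriousness also predicting the outcome, the pooled figure is confounded, and the within-stratum comparison is the causal one.
Standardising community supervision to the population offence seriousness mix: 0.655·94/404 + 0.345·56/76 = 0.407.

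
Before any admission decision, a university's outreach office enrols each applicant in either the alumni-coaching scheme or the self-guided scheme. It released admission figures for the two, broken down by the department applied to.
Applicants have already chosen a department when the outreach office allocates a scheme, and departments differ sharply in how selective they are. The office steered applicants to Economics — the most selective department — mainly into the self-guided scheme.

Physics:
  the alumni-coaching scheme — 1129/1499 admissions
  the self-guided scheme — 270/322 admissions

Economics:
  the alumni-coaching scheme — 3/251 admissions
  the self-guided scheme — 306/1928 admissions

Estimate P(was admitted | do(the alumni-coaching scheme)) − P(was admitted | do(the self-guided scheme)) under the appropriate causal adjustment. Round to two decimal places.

-0.12

The department-specific comparison favours the self-guided scheme throughout, but the pooled figures favour the alumni-coaching scheme. The question is whether to condition on department.
Department differs across outreach schemes for reasons unrelated to any effect of the outreach scheme itself, and it separately predicts the outcome — a classic confounder. We must compare within department levels.
Adjusting over the population distribution of department: 0.455·(0.753−0.839) + 0.545·(0.012−0.159) = -0.119.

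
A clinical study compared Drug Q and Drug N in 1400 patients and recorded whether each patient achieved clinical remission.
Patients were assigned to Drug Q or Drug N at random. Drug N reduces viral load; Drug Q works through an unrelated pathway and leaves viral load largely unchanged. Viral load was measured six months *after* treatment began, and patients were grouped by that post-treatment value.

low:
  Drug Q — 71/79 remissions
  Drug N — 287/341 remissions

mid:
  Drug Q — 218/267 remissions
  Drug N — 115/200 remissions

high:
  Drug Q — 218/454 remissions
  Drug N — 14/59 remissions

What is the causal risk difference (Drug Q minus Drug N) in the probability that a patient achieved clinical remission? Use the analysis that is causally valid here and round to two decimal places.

Drug Q is higher inside every viral load stratum but Drug N is higher in aggregate. Whether to stratify depends on how viral load relates to the drug.
Viral load is downstream of the drug. One should not condition on a consequence of treatment, so the overall rates are the right comparison.
The causal difference is the pooled difference: 0.634 − 0.693 = -0.060.

-0.06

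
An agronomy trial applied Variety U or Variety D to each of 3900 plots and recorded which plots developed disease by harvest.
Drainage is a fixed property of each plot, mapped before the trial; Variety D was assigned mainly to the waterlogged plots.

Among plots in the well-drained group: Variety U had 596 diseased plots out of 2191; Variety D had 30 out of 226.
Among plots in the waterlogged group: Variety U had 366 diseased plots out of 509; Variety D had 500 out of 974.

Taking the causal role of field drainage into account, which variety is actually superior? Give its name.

Field drainage is set before the variety has any effect — it is not caused by the variety — and it independently drives the outcome. That makes it a confounder, so the causal comparison is within field drainage levels.
Within each level — well-drained: 27.2% vs 13.3%; waterlogged: 71.9% vs 51.3% — Variety D is lower every time.

Variety D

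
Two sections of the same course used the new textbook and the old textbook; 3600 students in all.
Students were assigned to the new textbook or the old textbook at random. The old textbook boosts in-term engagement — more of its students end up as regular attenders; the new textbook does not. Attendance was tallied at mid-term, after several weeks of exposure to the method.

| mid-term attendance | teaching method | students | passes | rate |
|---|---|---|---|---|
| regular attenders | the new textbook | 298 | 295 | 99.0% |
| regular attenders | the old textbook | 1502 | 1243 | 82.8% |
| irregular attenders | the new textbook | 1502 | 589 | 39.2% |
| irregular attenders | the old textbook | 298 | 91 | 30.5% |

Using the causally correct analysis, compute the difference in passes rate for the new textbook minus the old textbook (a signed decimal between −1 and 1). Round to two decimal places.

-0.25

The mid-term attendance-specific comparison favours the new textbook throughout, but the pooled figures favour the old textbook. The question is whether to condition on mid-term attendance.
Mid-term attendance here is a post-treatment variable shaped by the teaching method; conditioning on it would introduce bias rather than remove it. The overall comparison is the causal one.
The causal difference is the pooled difference: 0.491 − 0.741 = -0.250.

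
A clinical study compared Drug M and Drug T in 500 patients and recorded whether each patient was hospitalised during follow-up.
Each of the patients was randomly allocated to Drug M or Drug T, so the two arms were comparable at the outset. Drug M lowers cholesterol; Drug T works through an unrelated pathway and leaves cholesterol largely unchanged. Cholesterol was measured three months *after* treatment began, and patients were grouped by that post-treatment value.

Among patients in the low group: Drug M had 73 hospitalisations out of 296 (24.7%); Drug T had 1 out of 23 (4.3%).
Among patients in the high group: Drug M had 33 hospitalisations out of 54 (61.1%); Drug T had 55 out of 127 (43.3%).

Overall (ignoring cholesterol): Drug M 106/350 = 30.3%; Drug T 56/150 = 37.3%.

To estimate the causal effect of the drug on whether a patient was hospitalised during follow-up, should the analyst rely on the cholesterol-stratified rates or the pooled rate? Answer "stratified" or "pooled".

Cholesterol here is a post-treatment variable shaped by the drug; conditioning on it would introduce bias rather than remove it. The overall comparison is the causal one.
Pooled: Drug M 30.3% vs Drug T 37.3%; Drug M is lower overall.

pooled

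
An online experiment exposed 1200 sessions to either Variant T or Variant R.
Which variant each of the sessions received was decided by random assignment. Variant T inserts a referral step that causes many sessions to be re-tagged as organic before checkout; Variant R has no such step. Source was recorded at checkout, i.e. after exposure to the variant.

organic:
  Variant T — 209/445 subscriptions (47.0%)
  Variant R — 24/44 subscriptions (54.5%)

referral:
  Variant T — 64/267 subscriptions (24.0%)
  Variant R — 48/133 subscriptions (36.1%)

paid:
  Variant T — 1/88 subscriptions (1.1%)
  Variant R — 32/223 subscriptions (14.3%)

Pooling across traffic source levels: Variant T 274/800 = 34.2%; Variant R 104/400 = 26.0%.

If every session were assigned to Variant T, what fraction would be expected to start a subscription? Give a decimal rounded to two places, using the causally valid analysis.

0.34

Because the variant influences traffic source, traffic source is a post-treatment mediator, not a confounder. Stratifying on it would bias the estimate; the causal effect is the crude pooled difference.
So P(outcome | do(Variant T)) is just the pooled rate for Variant T: 274/800 = 0.343.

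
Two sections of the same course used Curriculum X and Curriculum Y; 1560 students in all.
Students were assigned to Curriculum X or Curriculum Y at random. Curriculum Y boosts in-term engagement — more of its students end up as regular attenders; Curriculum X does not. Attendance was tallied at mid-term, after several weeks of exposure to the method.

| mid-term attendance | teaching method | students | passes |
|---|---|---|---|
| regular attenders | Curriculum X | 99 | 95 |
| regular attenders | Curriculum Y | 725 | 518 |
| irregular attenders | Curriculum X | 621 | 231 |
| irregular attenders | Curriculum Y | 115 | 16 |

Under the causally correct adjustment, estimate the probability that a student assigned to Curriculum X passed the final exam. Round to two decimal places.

0.45

The distribution of mid-term attendance is itself part of what the teaching method does — it is an intermediate outcome. Holding it fixed would remove that part of the effect; the total effect is the pooled difference.
So P(outcome | do(Curriculum X)) is just the pooled rate for Curriculum X: 326/720 = 0.453.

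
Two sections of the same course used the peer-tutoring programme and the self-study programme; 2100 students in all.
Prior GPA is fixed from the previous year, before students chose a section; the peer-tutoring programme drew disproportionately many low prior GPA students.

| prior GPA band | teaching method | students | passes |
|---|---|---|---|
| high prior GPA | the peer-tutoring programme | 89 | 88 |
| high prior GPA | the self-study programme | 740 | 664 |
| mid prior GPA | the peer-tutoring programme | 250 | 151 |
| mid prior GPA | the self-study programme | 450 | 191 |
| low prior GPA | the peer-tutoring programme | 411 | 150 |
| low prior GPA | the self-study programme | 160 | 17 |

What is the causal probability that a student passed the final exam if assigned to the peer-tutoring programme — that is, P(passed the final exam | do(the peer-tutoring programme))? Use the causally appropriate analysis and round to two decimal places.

Prior GPA band is set before the teaching method has any effect — it is not caused by the teaching method — and it independently drives the outcome. That makes it a confounder, so the causal comparison is within prior GPA band levels.
Standardising the peer-tutoring programme to the population prior GPA band mix: 0.395·88/89 + 0.333·151/250 + 0.272·150/411 = 0.691.

0.69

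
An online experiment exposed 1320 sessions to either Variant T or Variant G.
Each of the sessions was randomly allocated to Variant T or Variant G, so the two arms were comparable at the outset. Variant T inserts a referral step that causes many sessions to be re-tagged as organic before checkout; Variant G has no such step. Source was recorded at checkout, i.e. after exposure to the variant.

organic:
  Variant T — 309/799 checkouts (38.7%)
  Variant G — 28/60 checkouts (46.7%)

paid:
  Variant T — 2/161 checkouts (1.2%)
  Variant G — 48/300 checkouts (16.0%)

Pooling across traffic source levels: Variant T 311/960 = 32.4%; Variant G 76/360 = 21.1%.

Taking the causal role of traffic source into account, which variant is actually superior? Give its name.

Variant T

The traffic source-specific comparison favours Variant G throughout, but the pooled figures favour Variant T. The question is whether to condition on traffic source.
Because the variant influences traffic source, traffic source is a post-treatment mediator, not a confounder. Stratifying on it would bias the estimate; the causal effect is the crude pooled difference.
Pooled: Variant T 32.4% vs Variant G 21.1%; Variant T is higher overall.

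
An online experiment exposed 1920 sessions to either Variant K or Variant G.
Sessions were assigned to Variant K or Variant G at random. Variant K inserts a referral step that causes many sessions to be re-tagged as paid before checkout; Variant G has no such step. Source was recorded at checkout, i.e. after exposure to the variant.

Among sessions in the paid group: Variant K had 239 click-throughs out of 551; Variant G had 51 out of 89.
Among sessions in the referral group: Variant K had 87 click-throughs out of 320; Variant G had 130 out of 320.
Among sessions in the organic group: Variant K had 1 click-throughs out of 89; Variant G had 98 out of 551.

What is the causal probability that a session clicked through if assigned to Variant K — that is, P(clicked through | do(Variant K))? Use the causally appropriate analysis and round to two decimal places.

0.34

The distribution of traffic source is itself part of what the variant does — it is an intermediate outcome. Holding it fixed would remove that part of the effect; the total effect is the pooled difference.
So P(outcome | do(Variant K)) is just the pooled rate for Variant K: 327/960 = 0.341.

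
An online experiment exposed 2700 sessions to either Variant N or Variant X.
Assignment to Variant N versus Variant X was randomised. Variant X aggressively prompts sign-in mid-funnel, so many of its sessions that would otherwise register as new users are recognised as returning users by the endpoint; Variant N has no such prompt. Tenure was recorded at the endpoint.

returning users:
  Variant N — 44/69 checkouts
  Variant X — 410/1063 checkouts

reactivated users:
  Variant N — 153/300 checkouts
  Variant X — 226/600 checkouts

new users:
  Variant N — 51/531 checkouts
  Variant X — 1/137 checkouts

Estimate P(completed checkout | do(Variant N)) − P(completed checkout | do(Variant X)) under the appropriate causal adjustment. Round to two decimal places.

-0.08

Within every user tenure level Variant N has the higher rate, yet pooled Variant X does — Simpson's reversal.
User tenure is downstream of the variant. One should not condition on a consequence of treatment, so the overall rates are the right comparison.
The causal difference is the pooled difference: 0.276 − 0.354 = -0.078.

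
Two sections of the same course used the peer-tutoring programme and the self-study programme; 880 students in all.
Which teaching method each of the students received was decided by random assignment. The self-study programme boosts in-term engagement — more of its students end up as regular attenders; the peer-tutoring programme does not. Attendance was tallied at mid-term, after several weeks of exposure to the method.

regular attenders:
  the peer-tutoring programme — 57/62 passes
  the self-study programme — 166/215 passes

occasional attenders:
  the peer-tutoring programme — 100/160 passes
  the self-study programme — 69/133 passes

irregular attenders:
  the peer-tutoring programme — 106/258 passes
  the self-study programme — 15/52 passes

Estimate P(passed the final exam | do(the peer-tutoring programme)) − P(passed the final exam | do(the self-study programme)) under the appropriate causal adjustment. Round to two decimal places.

-0.08

Mid-term attendance here is a post-treatment variable shaped by the teaching method; conditioning on it would introduce bias rather than remove it. The overall comparison is the causal one.
The causal difference is the pooled difference: 0.548 − 0.625 = -0.077.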